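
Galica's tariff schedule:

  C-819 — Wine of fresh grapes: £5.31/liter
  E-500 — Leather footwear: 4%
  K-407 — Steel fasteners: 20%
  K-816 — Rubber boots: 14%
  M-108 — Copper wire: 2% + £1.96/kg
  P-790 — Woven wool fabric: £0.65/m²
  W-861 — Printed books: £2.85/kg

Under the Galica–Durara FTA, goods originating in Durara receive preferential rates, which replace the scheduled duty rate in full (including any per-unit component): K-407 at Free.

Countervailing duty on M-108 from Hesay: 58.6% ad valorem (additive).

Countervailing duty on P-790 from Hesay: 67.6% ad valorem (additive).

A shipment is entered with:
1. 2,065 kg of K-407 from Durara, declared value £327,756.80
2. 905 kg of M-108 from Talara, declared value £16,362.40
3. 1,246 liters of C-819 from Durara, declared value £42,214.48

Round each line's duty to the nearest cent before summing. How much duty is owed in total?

£8,717.31

Line 1 (K-407, Durara, 2,065 kg, £327,756.80):
Base rate for K-407 is 20%.
Origin Durara qualifies under the Galica–Durara agreement and K-407 is covered: preferential rate Free applies instead.
Duty = £327,756.80 × 0% = £0.00.
Line 2 (M-108, Talara, 905 kg, £16,362.40):
Base rate for M-108 is 2% + £1.96/kg.
The additional-duty order on M-108 targets Hesay, not Talara; it does not apply.
Duty = £16,362.40 × 2% + 905 × £1.96 = £2,101.05.
Line 3 (C-819, Durara, 1,246 liters, £42,214.48):
Base rate for C-819 is £5.31/liter.
Origin Durara is the FTA partner but C-819 is not on the preference list; base rate stands.
Duty = 1,246 × £5.31 = £6,616.26.
Total = £0.00 + £2,101.05 + £6,616.26 = £8,717.31.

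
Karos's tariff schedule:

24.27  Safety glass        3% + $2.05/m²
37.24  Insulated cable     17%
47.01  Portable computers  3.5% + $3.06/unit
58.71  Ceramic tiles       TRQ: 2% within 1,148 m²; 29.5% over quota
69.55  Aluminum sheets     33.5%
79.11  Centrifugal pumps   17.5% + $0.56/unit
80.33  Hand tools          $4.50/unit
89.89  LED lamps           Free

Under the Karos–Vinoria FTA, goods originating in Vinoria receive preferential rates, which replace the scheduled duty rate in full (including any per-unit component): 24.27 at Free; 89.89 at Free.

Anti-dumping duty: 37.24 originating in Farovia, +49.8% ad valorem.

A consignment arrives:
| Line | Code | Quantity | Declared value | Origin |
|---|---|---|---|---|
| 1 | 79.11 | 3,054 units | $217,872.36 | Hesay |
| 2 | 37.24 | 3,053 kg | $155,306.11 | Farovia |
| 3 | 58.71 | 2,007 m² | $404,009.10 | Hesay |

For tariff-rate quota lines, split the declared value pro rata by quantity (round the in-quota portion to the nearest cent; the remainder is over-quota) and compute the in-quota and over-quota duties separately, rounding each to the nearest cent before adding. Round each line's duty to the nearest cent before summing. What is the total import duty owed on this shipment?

$199,214.66

Line 1 (79.11, Hesay, 3,054 units, $217,872.36):
Base rate for 79.11 is 17.5% + $0.56/unit.
Duty = $217,872.36 × 17.5% + 3,054 × $0.56 = $39,837.90.
Line 2 (37.24, Farovia, 3,053 kg, $155,306.11):
Base rate for 37.24 is 17%.
Additional duty on 37.24 from Farovia: +49.8%. Applied ad valorem rate: 17% + 49.8% = 66.8%.
Duty = $155,306.11 × 66.8% = $103,744.48.
Line 3 (58.71, Hesay, 2,007 m², $404,009.10):
Code 58.71 is under a tariff-rate quota (threshold 1,148 m²). In-quota: 1,148 m² at 2%; over-quota: 859 m² at 29.5%.
Pro-rata value split: in-quota = $404,009.10 × 1,148/2,007 = $231,092.40; over-quota = $404,009.10 − $231,092.40 = $172,916.70.
In-quota duty = $231,092.40 × 2% = $4,621.85. Over-quota duty = $172,916.70 × 29.5% = $51,010.43.
Line duty = $4,621.85 + $51,010.43 = $55,632.28.
Total = $39,837.90 + $103,744.48 + $55,632.28 = $199,214.66.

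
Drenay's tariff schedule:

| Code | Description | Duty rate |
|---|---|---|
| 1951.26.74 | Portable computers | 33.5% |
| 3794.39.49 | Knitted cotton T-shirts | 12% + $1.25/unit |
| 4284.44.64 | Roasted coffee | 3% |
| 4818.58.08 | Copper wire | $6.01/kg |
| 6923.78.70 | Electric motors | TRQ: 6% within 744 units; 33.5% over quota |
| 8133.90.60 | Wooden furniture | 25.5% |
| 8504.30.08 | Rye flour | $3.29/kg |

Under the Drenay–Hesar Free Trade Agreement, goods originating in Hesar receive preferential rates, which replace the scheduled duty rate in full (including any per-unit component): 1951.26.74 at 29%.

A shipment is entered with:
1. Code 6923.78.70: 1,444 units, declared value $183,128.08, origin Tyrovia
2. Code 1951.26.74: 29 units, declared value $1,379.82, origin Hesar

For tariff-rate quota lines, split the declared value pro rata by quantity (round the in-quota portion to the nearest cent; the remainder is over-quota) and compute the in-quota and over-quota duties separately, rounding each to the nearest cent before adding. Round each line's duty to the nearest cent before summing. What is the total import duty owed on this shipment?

$35,800.68

Line 1 (6923.78.70, Tyrovia, 1,444 units, $183,128.08):
Code 6923.78.70 is under a tariff-rate quota (threshold 744 units). In-quota: 744 units at 6%; over-quota: 700 units at 33.5%.
Pro-rata value split: in-quota = $183,128.08 × 744/1,444 = $94,354.08; over-quota = $183,128.08 − $94,354.08 = $88,774.00.
In-quota duty = $94,354.08 × 6% = $5,661.24. Over-quota duty = $88,774.00 × 33.5% = $29,739.29.
Line duty = $5,661.24 + $29,739.29 = $35,400.53.
Line 2 (1951.26.74, Hesar, 29 units, $1,379.82):
Base rate for 1951.26.74 is 33.5%.
Origin Hesar qualifies under the Drenay–Hesar agreement and 1951.26.74 is covered: preferential rate 29% applies instead.
Duty = $1,379.82 × 29% = $400.15.
Total = $35,400.53 + $400.15 = $35,800.68.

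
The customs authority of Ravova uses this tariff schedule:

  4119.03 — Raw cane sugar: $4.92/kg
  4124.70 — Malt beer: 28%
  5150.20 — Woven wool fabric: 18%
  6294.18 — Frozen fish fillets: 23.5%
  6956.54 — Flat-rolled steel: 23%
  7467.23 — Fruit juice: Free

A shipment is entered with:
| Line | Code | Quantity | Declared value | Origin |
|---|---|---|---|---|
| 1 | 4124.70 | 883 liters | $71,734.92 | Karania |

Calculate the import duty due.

$20,085.78

Line 1 (4124.70, Karania, 883 liters, $71,734.92):
Base rate for 4124.70 is 28%.
Duty = $71,734.92 × 28% = $20,085.78.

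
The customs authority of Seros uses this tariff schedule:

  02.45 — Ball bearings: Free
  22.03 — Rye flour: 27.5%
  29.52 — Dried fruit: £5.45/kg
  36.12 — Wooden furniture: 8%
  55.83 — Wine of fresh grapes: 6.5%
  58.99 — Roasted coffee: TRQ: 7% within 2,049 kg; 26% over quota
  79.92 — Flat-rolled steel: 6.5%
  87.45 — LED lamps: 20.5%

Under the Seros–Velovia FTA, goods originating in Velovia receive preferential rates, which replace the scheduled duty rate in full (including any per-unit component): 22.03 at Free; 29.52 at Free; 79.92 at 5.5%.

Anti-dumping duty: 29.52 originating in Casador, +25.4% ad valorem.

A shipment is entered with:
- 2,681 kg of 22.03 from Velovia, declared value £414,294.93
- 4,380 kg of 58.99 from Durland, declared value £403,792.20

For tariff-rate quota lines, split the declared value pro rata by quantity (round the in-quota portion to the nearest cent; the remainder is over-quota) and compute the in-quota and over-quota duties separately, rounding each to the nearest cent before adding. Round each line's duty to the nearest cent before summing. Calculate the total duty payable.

£69,095.48

Line 1 (22.03, Velovia, 2,681 kg, £414,294.93):
Base rate for 22.03 is 27.5%.
Origin Velovia qualifies under the Seros–Velovia agreement and 22.03 is covered: preferential rate Free applies instead.
Duty = £414,294.93 × 0% = £0.00.
Line 2 (58.99, Durland, 4,380 kg, £403,792.20):
Code 58.99 is under a tariff-rate quota (threshold 2,049 kg). In-quota: 2,049 kg at 7%; over-quota: 2,331 kg at 26%.
Pro-rata value split: in-quota = £403,792.20 × 2,049/4,380 = £188,897.31; over-quota = £403,792.20 − £188,897.31 = £214,894.89.
In-quota duty = £188,897.31 × 7% = £13,222.81. Over-quota duty = £214,894.89 × 26% = £55,872.67.
Line duty = £13,222.81 + £55,872.67 = £69,095.48.
Total = £0.00 + £69,095.48 = £69,095.48.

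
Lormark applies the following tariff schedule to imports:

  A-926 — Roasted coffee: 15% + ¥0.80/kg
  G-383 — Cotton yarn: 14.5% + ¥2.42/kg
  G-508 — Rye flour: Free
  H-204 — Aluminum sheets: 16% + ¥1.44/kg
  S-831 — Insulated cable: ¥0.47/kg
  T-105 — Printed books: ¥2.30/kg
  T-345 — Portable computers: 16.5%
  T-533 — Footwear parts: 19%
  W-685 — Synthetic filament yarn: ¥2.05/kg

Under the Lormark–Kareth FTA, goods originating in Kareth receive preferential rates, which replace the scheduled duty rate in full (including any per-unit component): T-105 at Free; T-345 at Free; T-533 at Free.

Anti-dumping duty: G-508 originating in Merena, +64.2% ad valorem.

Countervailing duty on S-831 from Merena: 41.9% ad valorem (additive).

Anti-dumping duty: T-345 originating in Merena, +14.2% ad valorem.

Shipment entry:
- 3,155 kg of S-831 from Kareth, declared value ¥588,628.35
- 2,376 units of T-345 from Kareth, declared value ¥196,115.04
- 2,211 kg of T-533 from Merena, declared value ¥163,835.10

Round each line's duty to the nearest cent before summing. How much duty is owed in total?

Line 1 (S-831, Kareth, 3,155 kg, ¥588,628.35):
Base rate for S-831 is ¥0.47/kg.
Origin Kareth is the FTA partner but S-831 is not on the preference list; base rate stands.
The additional-duty order on S-831 targets Merena, not Kareth; it does not apply.
Duty = 3,155 × ¥0.47 = ¥1,482.85.
Line 2 (T-345, Kareth, 2,376 units, ¥196,115.04):
Base rate for T-345 is 16.5%.
Origin Kareth qualifies under the Lormark–Kareth agreement and T-345 is covered: preferential rate Free applies instead.
The additional-duty order on T-345 targets Merena, not Kareth; it does not apply.
Duty = ¥196,115.04 × 0% = ¥0.00.
Line 3 (T-533, Merena, 2,211 kg, ¥163,835.10):
Base rate for T-533 is 19%.
T-533 has an FTA preferential rate, but origin Merena is not Kareth; base rate stands.
Duty = ¥163,835.10 × 19% = ¥31,128.67.
Total = ¥1,482.85 + ¥0.00 + ¥31,128.67 = ¥32,611.52.

¥32,611.52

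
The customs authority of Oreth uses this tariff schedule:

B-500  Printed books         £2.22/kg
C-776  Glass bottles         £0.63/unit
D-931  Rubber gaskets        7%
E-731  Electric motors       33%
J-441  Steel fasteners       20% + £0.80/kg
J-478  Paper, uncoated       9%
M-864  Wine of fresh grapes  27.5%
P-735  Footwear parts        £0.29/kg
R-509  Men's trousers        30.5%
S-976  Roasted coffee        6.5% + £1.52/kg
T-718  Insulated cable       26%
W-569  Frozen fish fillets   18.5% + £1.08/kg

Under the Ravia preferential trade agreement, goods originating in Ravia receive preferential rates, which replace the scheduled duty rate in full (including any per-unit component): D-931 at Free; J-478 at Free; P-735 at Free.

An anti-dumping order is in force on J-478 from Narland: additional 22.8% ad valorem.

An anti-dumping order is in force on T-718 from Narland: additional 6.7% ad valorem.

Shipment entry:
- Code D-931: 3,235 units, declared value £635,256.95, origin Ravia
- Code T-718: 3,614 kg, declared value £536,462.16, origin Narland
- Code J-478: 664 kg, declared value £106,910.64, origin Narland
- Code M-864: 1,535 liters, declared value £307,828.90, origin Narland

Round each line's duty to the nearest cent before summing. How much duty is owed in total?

£294,073.66

Line 1 (D-931, Ravia, 3,235 units, £635,256.95):
Base rate for D-931 is 7%.
Origin Ravia qualifies under the Oreth–Ravia agreement and D-931 is covered: preferential rate Free applies instead.
Duty = £635,256.95 × 0% = £0.00.
Line 2 (T-718, Narland, 3,614 kg, £536,462.16):
Base rate for T-718 is 26%.
Additional duty on T-718 from Narland: +6.7%. Applied ad valorem rate: 26% + 6.7% = 32.7%.
Duty = £536,462.16 × 32.7% = £175,423.13.
Line 3 (J-478, Narland, 664 kg, £106,910.64):
Base rate for J-478 is 9%.
J-478 has an FTA preferential rate, but origin Narland is not Ravia; base rate stands.
Additional duty on J-478 from Narland: +22.8%. Applied ad valorem rate: 9% + 22.8% = 31.8%.
Duty = £106,910.64 × 31.8% = £33,997.58.
Line 4 (M-864, Narland, 1,535 liters, £307,828.90):
Base rate for M-864 is 27.5%.
Duty = £307,828.90 × 27.5% = £84,652.95.
Total = £0.00 + £175,423.13 + £33,997.58 + £84,652.95 = £294,073.66.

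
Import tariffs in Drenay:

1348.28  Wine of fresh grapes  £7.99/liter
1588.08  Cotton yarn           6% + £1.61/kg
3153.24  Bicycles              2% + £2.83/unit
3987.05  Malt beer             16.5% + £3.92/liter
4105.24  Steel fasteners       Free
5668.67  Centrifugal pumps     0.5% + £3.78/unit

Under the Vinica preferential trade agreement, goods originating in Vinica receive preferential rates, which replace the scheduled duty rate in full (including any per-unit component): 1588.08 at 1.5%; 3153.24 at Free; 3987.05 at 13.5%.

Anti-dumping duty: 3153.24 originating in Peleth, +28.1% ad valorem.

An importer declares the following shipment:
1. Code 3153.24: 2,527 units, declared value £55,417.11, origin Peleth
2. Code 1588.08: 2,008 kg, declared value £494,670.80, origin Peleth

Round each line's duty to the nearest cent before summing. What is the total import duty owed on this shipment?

£56,745.09

Line 1 (3153.24, Peleth, 2,527 units, £55,417.11):
Base rate for 3153.24 is 2% + £2.83/unit.
3153.24 has an FTA preferential rate, but origin Peleth is not Vinica; base rate stands.
Additional duty on 3153.24 from Peleth: +28.1%. Applied ad valorem rate: 2% + 28.1% = 30.1%.
Duty = £55,417.11 × 30.1% + 2,527 × £2.83 = £23,831.96.
Line 2 (1588.08, Peleth, 2,008 kg, £494,670.80):
Base rate for 1588.08 is 6% + £1.61/kg.
1588.08 has an FTA preferential rate, but origin Peleth is not Vinica; base rate stands.
Duty = £494,670.80 × 6% + 2,008 × £1.61 = £32,913.13.
Total = £23,831.96 + £32,913.13 = £56,745.09.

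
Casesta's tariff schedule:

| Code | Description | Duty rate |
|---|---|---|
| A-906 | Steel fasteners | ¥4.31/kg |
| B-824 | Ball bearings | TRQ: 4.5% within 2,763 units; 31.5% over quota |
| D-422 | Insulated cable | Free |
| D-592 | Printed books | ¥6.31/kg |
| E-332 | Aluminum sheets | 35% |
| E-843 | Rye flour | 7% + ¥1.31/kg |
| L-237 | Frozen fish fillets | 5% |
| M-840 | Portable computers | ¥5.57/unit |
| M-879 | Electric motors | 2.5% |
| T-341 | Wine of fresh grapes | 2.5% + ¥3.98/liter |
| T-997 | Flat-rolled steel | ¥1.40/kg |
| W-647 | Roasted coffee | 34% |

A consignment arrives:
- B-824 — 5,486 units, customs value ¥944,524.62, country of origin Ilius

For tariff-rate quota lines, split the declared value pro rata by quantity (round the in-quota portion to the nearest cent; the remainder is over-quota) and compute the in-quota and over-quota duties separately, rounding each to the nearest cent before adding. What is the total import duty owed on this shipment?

¥169,084.72

Line 1 (B-824, Ilius, 5,486 units, ¥944,524.62):
Code B-824 is under a tariff-rate quota (threshold 2,763 units). In-quota: 2,763 units at 4.5%; over-quota: 2,723 units at 31.5%.
Pro-rata value split: in-quota = ¥944,524.62 × 2,763/5,486 = ¥475,705.71; over-quota = ¥944,524.62 − ¥475,705.71 = ¥468,818.91.
In-quota duty = ¥475,705.71 × 4.5% = ¥21,406.76. Over-quota duty = ¥468,818.91 × 31.5% = ¥147,677.96.
Line duty = ¥21,406.76 + ¥147,677.96 = ¥169,084.72.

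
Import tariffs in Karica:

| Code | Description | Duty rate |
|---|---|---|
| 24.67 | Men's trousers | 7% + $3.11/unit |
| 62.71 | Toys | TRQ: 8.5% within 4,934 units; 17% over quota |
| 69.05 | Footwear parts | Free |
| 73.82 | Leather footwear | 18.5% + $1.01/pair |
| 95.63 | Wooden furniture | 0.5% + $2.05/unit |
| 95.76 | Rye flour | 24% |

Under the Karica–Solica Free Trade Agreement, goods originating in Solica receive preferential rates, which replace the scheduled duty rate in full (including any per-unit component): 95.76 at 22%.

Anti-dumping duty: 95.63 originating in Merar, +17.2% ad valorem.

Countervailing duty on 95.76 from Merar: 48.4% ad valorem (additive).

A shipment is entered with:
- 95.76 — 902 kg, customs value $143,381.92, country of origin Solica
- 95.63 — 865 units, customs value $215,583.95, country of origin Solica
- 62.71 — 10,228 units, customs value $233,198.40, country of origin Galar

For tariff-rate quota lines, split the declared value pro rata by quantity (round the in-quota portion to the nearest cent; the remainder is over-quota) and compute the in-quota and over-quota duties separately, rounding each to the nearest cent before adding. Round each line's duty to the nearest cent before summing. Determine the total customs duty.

$64,476.82

Line 1 (95.76, Solica, 902 kg, $143,381.92):
Base rate for 95.76 is 24%.
Origin Solica qualifies under the Karica–Solica agreement and 95.76 is covered: preferential rate 22% applies instead.
The additional-duty order on 95.76 targets Merar, not Solica; it does not apply.
Duty = $143,381.92 × 22% = $31,544.02.
Line 2 (95.63, Solica, 865 units, $215,583.95):
Base rate for 95.63 is 0.5% + $2.05/unit.
Origin Solica is the FTA partner but 95.63 is not on the preference list; base rate stands.
The additional-duty order on 95.63 targets Merar, not Solica; it does not apply.
Duty = $215,583.95 × 0.5% + 865 × $2.05 = $2,851.17.
Line 3 (62.71, Galar, 10,228 units, $233,198.40):
Code 62.71 is under a tariff-rate quota (threshold 4,934 units). In-quota: 4,934 units at 8.5%; over-quota: 5,294 units at 17%.
Pro-rata value split: in-quota = $233,198.40 × 4,934/10,228 = $112,495.20; over-quota = $233,198.40 − $112,495.20 = $120,703.20.
In-quota duty = $112,495.20 × 8.5% = $9,562.09. Over-quota duty = $120,703.20 × 17% = $20,519.54.
Line duty = $9,562.09 + $20,519.54 = $30,081.63.
Total = $31,544.02 + $2,851.17 + $30,081.63 = $64,476.82.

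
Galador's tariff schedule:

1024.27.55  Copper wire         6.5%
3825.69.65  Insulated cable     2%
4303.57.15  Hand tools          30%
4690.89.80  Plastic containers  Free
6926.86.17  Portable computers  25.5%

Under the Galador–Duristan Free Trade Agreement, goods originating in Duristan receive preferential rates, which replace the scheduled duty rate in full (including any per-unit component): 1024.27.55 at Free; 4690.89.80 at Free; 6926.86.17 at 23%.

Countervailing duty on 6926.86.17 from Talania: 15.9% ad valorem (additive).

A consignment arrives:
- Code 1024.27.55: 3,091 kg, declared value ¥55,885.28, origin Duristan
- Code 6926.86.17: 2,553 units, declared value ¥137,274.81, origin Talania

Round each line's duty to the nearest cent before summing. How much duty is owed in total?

Line 1 (1024.27.55, Duristan, 3,091 kg, ¥55,885.28):
Base rate for 1024.27.55 is 6.5%.
Origin Duristan qualifies under the Galador–Duristan agreement and 1024.27.55 is covered: preferential rate Free applies instead.
Duty = ¥55,885.28 × 0% = ¥0.00.
Line 2 (6926.86.17, Talania, 2,553 units, ¥137,274.81):
Base rate for 6926.86.17 is 25.5%.
6926.86.17 has an FTA preferential rate, but origin Talania is not Duristan; base rate stands.
Additional duty on 6926.86.17 from Talania: +15.9%. Applied ad valorem rate: 25.5% + 15.9% = 41.4%.
Duty = ¥137,274.81 × 41.4% = ¥56,831.77.
Total = ¥0.00 + ¥56,831.77 = ¥56,831.77.

¥56,831.77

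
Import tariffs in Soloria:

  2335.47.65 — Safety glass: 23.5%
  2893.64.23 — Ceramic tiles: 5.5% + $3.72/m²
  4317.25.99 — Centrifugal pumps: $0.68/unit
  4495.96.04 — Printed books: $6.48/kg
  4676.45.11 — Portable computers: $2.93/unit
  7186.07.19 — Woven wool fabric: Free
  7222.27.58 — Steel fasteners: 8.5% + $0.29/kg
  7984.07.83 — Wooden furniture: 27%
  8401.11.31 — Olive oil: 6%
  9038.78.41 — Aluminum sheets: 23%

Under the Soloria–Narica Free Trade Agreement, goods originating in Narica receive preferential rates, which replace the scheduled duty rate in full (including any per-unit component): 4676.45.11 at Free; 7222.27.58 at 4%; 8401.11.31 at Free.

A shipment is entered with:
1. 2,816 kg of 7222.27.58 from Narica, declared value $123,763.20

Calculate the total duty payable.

$4,950.53

Line 1 (7222.27.58, Narica, 2,816 kg, $123,763.20):
Base rate for 7222.27.58 is 8.5% + $0.29/kg.
Origin Narica qualifies under the Soloria–Narica agreement and 7222.27.58 is covered: preferential rate 4% applies instead.
Duty = $123,763.20 × 4% = $4,950.53.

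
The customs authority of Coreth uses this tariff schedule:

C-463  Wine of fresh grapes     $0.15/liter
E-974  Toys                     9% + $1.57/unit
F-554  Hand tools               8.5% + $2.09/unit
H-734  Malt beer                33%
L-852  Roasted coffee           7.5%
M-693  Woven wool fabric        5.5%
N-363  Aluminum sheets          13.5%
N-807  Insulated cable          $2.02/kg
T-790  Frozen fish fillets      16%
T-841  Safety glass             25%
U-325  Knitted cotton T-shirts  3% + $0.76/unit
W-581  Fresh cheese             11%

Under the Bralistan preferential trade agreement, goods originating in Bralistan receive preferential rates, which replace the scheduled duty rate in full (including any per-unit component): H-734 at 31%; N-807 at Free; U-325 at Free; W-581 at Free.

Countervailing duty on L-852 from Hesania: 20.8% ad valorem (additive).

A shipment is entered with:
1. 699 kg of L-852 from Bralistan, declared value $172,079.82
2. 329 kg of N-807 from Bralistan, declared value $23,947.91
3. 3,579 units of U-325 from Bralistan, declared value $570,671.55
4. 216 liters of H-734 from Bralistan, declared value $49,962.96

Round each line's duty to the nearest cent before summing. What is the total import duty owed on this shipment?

$28,394.51

Line 1 (L-852, Bralistan, 699 kg, $172,079.82):
Base rate for L-852 is 7.5%.
Origin Bralistan is the FTA partner but L-852 is not on the preference list; base rate stands.
The additional-duty order on L-852 targets Hesania, not Bralistan; it does not apply.
Duty = $172,079.82 × 7.5% = $12,905.99.
Line 2 (N-807, Bralistan, 329 kg, $23,947.91):
Base rate for N-807 is $2.02/kg.
Origin Bralistan qualifies under the Coreth–Bralistan agreement and N-807 is covered: preferential rate Free applies instead.
Duty = $23,947.91 × 0% = $0.00.
Line 3 (U-325, Bralistan, 3,579 units, $570,671.55):
Base rate for U-325 is 3% + $0.76/unit.
Origin Bralistan qualifies under the Coreth–Bralistan agreement and U-325 is covered: preferential rate Free applies instead.
Duty = $570,671.55 × 0% = $0.00.
Line 4 (H-734, Bralistan, 216 liters, $49,962.96):
Base rate for H-734 is 33%.
Origin Bralistan qualifies under the Coreth–Bralistan agreement and H-734 is covered: preferential rate 31% applies instead.
Duty = $49,962.96 × 31% = $15,488.52.
Total = $12,905.99 + $0.00 + $0.00 + $15,488.52 = $28,394.51.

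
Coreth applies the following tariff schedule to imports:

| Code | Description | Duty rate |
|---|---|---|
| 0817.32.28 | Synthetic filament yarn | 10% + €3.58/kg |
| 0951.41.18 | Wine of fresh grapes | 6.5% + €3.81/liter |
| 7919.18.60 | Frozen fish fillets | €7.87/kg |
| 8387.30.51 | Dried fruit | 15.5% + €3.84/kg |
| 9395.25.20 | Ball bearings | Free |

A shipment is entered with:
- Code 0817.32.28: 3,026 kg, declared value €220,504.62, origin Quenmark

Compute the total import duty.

€32,883.54

Line 1 (0817.32.28, Quenmark, 3,026 kg, €220,504.62):
Base rate for 0817.32.28 is 10% + €3.58/kg.
Duty = €220,504.62 × 10% + 3,026 × €3.58 = €32,883.54.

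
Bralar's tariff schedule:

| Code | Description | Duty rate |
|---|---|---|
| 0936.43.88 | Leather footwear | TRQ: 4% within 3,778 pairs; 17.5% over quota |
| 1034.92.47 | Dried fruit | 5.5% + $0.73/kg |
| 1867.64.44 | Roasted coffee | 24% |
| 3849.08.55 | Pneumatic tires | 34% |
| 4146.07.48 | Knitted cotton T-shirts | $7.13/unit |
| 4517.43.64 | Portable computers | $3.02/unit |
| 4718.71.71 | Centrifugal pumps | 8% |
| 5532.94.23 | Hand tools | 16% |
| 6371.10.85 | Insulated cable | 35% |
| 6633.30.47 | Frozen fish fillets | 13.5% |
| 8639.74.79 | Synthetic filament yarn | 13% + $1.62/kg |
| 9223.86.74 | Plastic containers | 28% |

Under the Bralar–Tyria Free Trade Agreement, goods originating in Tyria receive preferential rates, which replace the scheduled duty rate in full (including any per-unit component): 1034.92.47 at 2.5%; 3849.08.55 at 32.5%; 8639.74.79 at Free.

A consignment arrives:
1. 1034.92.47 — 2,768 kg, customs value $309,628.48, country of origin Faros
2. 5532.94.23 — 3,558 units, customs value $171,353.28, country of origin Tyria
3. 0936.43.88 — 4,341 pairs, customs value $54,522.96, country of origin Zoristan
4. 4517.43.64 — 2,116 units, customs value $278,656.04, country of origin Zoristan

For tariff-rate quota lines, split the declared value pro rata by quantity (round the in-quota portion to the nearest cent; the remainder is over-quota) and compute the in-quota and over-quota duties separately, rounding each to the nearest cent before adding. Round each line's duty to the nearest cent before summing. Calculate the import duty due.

$55,992.59

Line 1 (1034.92.47, Faros, 2,768 kg, $309,628.48):
Base rate for 1034.92.47 is 5.5% + $0.73/kg.
1034.92.47 has an FTA preferential rate, but origin Faros is not Tyria; base rate stands.
Duty = $309,628.48 × 5.5% + 2,768 × $0.73 = $19,050.21.
Line 2 (5532.94.23, Tyria, 3,558 units, $171,353.28):
Base rate for 5532.94.23 is 16%.
Origin Tyria is the FTA partner but 5532.94.23 is not on the preference list; base rate stands.
Duty = $171,353.28 × 16% = $27,416.52.
Line 3 (0936.43.88, Zoristan, 4,341 pairs, $54,522.96):
Code 0936.43.88 is under a tariff-rate quota (threshold 3,778 pairs). In-quota: 3,778 pairs at 4%; over-quota: 563 pairs at 17.5%.
Pro-rata value split: in-quota = $54,522.96 × 3,778/4,341 = $47,451.68; over-quota = $54,522.96 − $47,451.68 = $7,071.28.
In-quota duty = $47,451.68 × 4% = $1,898.07. Over-quota duty = $7,071.28 × 17.5% = $1,237.47.
Line duty = $1,898.07 + $1,237.47 = $3,135.54.
Line 4 (4517.43.64, Zoristan, 2,116 units, $278,656.04):
Base rate for 4517.43.64 is $3.02/unit.
Duty = 2,116 × $3.02 = $6,390.32.
Total = $19,050.21 + $27,416.52 + $3,135.54 + $6,390.32 = $55,992.59.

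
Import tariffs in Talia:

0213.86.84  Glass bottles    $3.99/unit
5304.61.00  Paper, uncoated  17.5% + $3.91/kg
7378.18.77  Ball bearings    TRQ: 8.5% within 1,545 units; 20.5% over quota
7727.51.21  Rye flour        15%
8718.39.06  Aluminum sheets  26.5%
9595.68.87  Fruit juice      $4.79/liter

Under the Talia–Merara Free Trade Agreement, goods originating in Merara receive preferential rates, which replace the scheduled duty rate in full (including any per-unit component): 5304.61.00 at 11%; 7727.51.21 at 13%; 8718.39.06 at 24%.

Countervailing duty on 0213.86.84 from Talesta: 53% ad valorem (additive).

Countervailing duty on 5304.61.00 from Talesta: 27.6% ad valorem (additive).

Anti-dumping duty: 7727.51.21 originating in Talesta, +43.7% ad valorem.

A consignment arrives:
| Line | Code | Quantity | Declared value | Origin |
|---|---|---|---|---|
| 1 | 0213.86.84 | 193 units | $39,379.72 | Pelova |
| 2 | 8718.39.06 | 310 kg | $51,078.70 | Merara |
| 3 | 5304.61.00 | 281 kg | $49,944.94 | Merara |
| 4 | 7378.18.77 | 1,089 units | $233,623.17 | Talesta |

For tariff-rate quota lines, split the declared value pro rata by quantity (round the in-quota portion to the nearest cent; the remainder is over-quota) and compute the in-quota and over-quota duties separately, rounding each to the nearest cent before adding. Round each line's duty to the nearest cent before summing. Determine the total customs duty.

$38,380.87

Line 1 (0213.86.84, Pelova, 193 units, $39,379.72):
Base rate for 0213.86.84 is $3.99/unit.
The additional-duty order on 0213.86.84 targets Talesta, not Pelova; it does not apply.
Duty = 193 × $3.99 = $770.07.
Line 2 (8718.39.06, Merara, 310 kg, $51,078.70):
Base rate for 8718.39.06 is 26.5%.
Origin Merara qualifies under the Talia–Merara agreement and 8718.39.06 is covered: preferential rate 24% applies instead.
Duty = $51,078.70 × 24% = $12,258.89.
Line 3 (5304.61.00, Merara, 281 kg, $49,944.94):
Base rate for 5304.61.00 is 17.5% + $3.91/kg.
Origin Merara qualifies under the Talia–Merara agreement and 5304.61.00 is covered: preferential rate 11% applies instead.
The additional-duty order on 5304.61.00 targets Talesta, not Merara; it does not apply.
Duty = $49,944.94 × 11% = $5,493.94.
Line 4 (7378.18.77, Talesta, 1,089 units, $233,623.17):
Code 7378.18.77 is under a tariff-rate quota (threshold 1,545 units). Quantity 1,089 units is within the quota, so the in-quota rate 8.5% applies to the full value.
Duty = $233,623.17 × 8.5% = $19,857.97.
Total = $770.07 + $12,258.89 + $5,493.94 + $19,857.97 = $38,380.87.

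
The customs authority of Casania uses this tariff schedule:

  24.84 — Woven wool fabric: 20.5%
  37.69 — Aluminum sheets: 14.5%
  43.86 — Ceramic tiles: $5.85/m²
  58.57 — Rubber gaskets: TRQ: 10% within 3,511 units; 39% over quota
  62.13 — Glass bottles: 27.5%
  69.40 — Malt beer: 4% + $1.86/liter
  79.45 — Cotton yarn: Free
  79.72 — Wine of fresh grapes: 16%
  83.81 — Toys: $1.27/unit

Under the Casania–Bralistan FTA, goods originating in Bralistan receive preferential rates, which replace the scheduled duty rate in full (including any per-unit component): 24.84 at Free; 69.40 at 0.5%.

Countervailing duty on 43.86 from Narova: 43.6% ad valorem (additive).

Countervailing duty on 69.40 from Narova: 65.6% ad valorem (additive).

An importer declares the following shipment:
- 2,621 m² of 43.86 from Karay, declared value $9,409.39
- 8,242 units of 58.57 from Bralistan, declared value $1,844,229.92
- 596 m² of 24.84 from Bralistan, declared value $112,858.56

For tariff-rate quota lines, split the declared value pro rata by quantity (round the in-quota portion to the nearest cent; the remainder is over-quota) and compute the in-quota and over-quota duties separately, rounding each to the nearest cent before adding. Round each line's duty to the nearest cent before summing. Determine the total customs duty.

$506,752.33

Line 1 (43.86, Karay, 2,621 m², $9,409.39):
Base rate for 43.86 is $5.85/m².
The additional-duty order on 43.86 targets Narova, not Karay; it does not apply.
Duty = 2,621 × $5.85 = $15,332.85.
Line 2 (58.57, Bralistan, 8,242 units, $1,844,229.92):
Code 58.57 is under a tariff-rate quota (threshold 3,511 units). In-quota: 3,511 units at 10%; over-quota: 4,731 units at 39%.
Pro-rata value split: in-quota = $1,844,229.92 × 3,511/8,242 = $785,621.36; over-quota = $1,844,229.92 − $785,621.36 = $1,058,608.56.
In-quota duty = $785,621.36 × 10% = $78,562.14. Over-quota duty = $1,058,608.56 × 39% = $412,857.34.
Line duty = $78,562.14 + $412,857.34 = $491,419.48.
Line 3 (24.84, Bralistan, 596 m², $112,858.56):
Base rate for 24.84 is 20.5%.
Origin Bralistan qualifies under the Casania–Bralistan agreement and 24.84 is covered: preferential rate Free applies instead.
Duty = $112,858.56 × 0% = $0.00.
Total = $15,332.85 + $491,419.48 + $0.00 = $506,752.33.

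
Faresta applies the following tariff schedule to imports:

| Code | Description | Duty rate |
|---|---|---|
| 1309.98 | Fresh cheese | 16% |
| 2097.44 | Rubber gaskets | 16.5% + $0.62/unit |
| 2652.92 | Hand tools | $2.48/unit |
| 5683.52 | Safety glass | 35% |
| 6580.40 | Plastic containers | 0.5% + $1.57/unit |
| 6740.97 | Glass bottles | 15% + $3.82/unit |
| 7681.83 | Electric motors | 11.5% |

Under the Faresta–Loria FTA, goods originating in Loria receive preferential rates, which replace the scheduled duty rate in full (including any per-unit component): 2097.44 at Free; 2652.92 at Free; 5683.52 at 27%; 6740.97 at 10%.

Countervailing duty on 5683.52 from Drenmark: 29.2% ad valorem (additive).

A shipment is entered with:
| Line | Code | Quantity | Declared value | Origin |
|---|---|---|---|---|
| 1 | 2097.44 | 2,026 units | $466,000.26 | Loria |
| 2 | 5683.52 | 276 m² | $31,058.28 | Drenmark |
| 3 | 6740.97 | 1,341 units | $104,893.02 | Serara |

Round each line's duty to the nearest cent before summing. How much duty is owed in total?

$40,795.99

Line 1 (2097.44, Loria, 2,026 units, $466,000.26):
Base rate for 2097.44 is 16.5% + $0.62/unit.
Origin Loria qualifies under the Faresta–Loria agreement and 2097.44 is covered: preferential rate Free applies instead.
Duty = $466,000.26 × 0% = $0.00.
Line 2 (5683.52, Drenmark, 276 m², $31,058.28):
Base rate for 5683.52 is 35%.
5683.52 has an FTA preferential rate, but origin Drenmark is not Loria; base rate stands.
Additional duty on 5683.52 from Drenmark: +29.2%. Applied ad valorem rate: 35% + 29.2% = 64.2%.
Duty = $31,058.28 × 64.2% = $19,939.42.
Line 3 (6740.97, Serara, 1,341 units, $104,893.02):
Base rate for 6740.97 is 15% + $3.82/unit.
6740.97 has an FTA preferential rate, but origin Serara is not Loria; base rate stands.
Duty = $104,893.02 × 15% + 1,341 × $3.82 = $20,856.57.
Total = $0.00 + $19,939.42 + $20,856.57 = $40,795.99.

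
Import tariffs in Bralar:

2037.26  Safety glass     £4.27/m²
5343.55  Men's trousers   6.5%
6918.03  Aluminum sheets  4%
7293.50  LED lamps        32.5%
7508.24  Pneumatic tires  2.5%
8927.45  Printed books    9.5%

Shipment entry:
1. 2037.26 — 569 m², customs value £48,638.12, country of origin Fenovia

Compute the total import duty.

£2,429.63

Line 1 (2037.26, Fenovia, 569 m², £48,638.12):
Base rate for 2037.26 is £4.27/m².
Duty = 569 × £4.27 = £2,429.63.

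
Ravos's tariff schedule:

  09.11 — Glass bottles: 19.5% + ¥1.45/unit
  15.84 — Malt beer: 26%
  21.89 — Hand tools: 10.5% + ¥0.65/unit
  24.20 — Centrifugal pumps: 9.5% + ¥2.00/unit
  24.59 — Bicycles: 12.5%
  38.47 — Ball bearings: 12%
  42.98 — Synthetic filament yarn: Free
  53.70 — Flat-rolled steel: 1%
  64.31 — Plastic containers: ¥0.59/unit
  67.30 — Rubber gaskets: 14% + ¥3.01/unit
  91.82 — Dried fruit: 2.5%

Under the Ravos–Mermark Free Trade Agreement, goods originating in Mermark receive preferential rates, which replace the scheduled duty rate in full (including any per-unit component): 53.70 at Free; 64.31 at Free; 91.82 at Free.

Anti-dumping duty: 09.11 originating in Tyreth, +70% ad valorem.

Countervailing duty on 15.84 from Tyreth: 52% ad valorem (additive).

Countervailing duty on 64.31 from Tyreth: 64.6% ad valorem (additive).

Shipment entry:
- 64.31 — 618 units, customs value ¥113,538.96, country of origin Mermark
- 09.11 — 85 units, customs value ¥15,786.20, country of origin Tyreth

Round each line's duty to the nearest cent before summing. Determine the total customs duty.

¥14,251.90

Line 1 (64.31, Mermark, 618 units, ¥113,538.96):
Base rate for 64.31 is ¥0.59/unit.
Origin Mermark qualifies under the Ravos–Mermark agreement and 64.31 is covered: preferential rate Free applies instead.
The additional-duty order on 64.31 targets Tyreth, not Mermark; it does not apply.
Duty = ¥113,538.96 × 0% = ¥0.00.
Line 2 (09.11, Tyreth, 85 units, ¥15,786.20):
Base rate for 09.11 is 19.5% + ¥1.45/unit.
Additional duty on 09.11 from Tyreth: +70%. Applied ad valorem rate: 19.5% + 70% = 89.5%.
Duty = ¥15,786.20 × 89.5% + 85 × ¥1.45 = ¥14,251.90.
Total = ¥0.00 + ¥14,251.90 = ¥14,251.90.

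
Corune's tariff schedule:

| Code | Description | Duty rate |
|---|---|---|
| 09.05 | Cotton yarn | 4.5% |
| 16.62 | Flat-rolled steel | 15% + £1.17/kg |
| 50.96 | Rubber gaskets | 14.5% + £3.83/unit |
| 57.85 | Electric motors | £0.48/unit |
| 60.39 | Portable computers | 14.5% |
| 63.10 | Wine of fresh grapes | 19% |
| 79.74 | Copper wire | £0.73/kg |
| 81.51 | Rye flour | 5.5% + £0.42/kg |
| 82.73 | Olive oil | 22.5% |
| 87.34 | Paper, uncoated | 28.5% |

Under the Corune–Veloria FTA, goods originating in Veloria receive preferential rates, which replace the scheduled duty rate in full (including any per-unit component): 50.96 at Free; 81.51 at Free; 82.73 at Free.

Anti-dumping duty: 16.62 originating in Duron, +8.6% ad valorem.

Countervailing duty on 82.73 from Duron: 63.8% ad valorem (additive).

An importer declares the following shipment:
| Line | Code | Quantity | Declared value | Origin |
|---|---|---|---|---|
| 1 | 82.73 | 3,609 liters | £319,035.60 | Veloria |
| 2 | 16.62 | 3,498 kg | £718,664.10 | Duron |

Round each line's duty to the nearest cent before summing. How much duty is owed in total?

£173,697.39

Line 1 (82.73, Veloria, 3,609 liters, £319,035.60):
Base rate for 82.73 is 22.5%.
Origin Veloria qualifies under the Corune–Veloria agreement and 82.73 is covered: preferential rate Free applies instead.
The additional-duty order on 82.73 targets Duron, not Veloria; it does not apply.
Duty = £319,035.60 × 0% = £0.00.
Line 2 (16.62, Duron, 3,498 kg, £718,664.10):
Base rate for 16.62 is 15% + £1.17/kg.
Additional duty on 16.62 from Duron: +8.6%. Applied ad valorem rate: 15% + 8.6% = 23.6%.
Duty = £718,664.10 × 23.6% + 3,498 × £1.17 = £173,697.39.
Total = £0.00 + £173,697.39 = £173,697.39.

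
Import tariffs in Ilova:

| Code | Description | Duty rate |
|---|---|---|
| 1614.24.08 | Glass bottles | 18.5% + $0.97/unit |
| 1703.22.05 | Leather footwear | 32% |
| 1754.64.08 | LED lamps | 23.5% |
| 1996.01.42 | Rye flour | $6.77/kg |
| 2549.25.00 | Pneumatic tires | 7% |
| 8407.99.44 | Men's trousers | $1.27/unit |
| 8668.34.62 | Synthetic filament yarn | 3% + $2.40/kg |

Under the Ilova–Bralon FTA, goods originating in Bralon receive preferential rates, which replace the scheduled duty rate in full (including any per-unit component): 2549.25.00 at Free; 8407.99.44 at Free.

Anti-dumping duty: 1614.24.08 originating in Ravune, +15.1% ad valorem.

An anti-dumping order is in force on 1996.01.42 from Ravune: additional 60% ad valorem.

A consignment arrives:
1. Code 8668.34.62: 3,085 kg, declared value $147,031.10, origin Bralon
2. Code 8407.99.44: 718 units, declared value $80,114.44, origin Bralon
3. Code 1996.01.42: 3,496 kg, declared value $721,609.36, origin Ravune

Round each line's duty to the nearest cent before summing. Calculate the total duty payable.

Line 1 (8668.34.62, Bralon, 3,085 kg, $147,031.10):
Base rate for 8668.34.62 is 3% + $2.40/kg.
Origin Bralon is the FTA partner but 8668.34.62 is not on the preference list; base rate stands.
Duty = $147,031.10 × 3% + 3,085 × $2.40 = $11,814.93.
Line 2 (8407.99.44, Bralon, 718 units, $80,114.44):
Base rate for 8407.99.44 is $1.27/unit.
Origin Bralon qualifies under the Ilova–Bralon agreement and 8407.99.44 is covered: preferential rate Free applies instead.
Duty = $80,114.44 × 0% = $0.00.
Line 3 (1996.01.42, Ravune, 3,496 kg, $721,609.36):
Base rate for 1996.01.42 is $6.77/kg.
Additional duty on 1996.01.42 from Ravune: +60% ad valorem. Applied ad valorem rate = 60%.
Duty = $721,609.36 × 60% + 3,496 × $6.77 = $456,633.54.
Total = $11,814.93 + $0.00 + $456,633.54 = $468,448.47.

$468,448.47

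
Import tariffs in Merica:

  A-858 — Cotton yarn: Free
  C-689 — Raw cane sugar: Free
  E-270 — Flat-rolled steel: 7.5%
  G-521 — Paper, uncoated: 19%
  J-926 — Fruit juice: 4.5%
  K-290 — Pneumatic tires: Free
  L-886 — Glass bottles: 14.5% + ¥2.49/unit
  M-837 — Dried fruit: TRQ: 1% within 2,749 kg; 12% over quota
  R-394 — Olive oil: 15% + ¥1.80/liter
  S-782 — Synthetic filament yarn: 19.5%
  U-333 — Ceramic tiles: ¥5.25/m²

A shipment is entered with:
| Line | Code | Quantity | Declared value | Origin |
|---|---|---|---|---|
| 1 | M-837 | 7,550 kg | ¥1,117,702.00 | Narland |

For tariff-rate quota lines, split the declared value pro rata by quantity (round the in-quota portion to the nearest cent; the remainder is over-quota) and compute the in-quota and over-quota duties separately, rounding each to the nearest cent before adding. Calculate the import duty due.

¥89,358.42

Line 1 (M-837, Narland, 7,550 kg, ¥1,117,702.00):
Code M-837 is under a tariff-rate quota (threshold 2,749 kg). In-quota: 2,749 kg at 1%; over-quota: 4,801 kg at 12%.
Pro-rata value split: in-quota = ¥1,117,702.00 × 2,749/7,550 = ¥406,961.96; over-quota = ¥1,117,702.00 − ¥406,961.96 = ¥710,740.04.
In-quota duty = ¥406,961.96 × 1% = ¥4,069.62. Over-quota duty = ¥710,740.04 × 12% = ¥85,288.80.
Line duty = ¥4,069.62 + ¥85,288.80 = ¥89,358.42.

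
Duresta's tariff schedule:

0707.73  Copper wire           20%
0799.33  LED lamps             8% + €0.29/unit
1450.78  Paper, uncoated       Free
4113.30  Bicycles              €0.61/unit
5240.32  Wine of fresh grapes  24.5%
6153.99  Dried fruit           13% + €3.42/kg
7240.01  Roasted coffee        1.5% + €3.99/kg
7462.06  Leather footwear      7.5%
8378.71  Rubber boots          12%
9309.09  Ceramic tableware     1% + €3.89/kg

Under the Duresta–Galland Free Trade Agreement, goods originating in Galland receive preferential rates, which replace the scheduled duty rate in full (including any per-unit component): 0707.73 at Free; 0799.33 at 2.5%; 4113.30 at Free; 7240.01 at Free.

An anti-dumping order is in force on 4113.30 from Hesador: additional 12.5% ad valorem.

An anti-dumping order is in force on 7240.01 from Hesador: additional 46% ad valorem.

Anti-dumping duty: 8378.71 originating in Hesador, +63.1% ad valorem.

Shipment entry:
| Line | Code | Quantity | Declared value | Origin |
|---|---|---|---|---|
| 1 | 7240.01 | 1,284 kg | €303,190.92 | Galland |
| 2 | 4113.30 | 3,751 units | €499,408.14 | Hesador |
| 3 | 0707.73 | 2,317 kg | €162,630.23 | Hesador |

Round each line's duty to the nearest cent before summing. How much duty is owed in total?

Line 1 (7240.01, Galland, 1,284 kg, €303,190.92):
Base rate for 7240.01 is 1.5% + €3.99/kg.
Origin Galland qualifies under the Duresta–Galland agreement and 7240.01 is covered: preferential rate Free applies instead.
The additional-duty order on 7240.01 targets Hesador, not Galland; it does not apply.
Duty = €303,190.92 × 0% = €0.00.
Line 2 (4113.30, Hesador, 3,751 units, €499,408.14):
Base rate for 4113.30 is €0.61/unit.
4113.30 has an FTA preferential rate, but origin Hesador is not Galland; base rate stands.
Additional duty on 4113.30 from Hesador: +12.5% ad valorem. Applied ad valorem rate = 12.5%.
Duty = €499,408.14 × 12.5% + 3,751 × €0.61 = €64,714.13.
Line 3 (0707.73, Hesador, 2,317 kg, €162,630.23):
Base rate for 0707.73 is 20%.
0707.73 has an FTA preferential rate, but origin Hesador is not Galland; base rate stands.
Duty = €162,630.23 × 20% = €32,526.05.
Total = €0.00 + €64,714.13 + €32,526.05 = €97,240.18.

€97,240.18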